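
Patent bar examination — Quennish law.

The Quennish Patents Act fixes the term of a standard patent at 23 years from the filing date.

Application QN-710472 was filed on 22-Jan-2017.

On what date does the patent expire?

Filing date + 23 years → 22 January 2040.

January 22, 2040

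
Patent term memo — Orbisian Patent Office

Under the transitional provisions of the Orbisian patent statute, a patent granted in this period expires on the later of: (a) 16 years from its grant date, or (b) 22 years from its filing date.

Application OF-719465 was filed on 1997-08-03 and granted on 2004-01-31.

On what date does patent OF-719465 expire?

January 31, 2020

(a) grant + 16 years → 31 January 2020.
(b) filing + 22 years → 3 August 2019.
Later of the two: 31 January 2020.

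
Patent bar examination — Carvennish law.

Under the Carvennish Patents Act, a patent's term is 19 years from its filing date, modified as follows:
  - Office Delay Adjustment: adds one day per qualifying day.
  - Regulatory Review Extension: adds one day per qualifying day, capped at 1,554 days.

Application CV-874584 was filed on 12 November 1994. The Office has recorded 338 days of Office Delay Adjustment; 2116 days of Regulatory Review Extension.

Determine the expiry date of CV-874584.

Base term: filing date + 19 years → 12 November 2013.
Office Delay Adjustment: +338 days → 16 October 2014.
Regulatory Review Extension: 2116 days claimed exceeds the 1554-day cap, so +1554 days → 17 January 2019.

2019-01-17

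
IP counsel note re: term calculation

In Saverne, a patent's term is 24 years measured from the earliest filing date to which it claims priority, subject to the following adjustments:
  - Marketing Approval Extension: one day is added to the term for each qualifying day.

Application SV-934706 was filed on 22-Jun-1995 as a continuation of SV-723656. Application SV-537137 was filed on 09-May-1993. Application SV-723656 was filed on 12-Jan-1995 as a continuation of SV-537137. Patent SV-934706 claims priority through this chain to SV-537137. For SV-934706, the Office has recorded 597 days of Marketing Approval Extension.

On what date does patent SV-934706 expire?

Earliest priority filing: 9 May 1993.
Base term: 9 May 1993 + 24 years → 9 May 2017.
Marketing Approval Extension: +597 days → 27 December 2018.

2018-12-27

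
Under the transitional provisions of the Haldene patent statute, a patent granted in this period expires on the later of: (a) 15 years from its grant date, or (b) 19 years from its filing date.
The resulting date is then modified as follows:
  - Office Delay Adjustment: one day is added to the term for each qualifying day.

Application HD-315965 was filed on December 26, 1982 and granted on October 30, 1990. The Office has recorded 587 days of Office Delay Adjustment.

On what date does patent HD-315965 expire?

(a) grant + 15 years → 30 October 2005.
(b) filing + 19 years → 26 December 2001.
Later of the two: 30 October 2005.
Office Delay Adjustment: +587 days → 9 June 2007.

June 9, 2007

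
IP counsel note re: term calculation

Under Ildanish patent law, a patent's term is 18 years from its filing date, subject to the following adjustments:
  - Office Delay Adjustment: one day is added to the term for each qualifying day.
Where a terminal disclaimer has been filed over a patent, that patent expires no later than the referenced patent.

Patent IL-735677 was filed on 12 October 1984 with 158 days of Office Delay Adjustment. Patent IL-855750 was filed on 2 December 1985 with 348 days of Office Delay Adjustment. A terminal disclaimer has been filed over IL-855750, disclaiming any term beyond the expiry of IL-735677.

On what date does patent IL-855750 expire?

Natural term of IL-855750:
  Base: filing + 18 years → 2 December 2003.
  Office Delay Adjustment: +348 days → 14 November 2004.
Expiry of referenced patent IL-735677:
  Base: filing + 18 years → 12 October 2002.
  Office Delay Adjustment: +158 days → 19 March 2003.
Terminal disclaimer: IL-855750 expires on the earlier of 14 November 2004 and 19 March 2003.

2003-03-19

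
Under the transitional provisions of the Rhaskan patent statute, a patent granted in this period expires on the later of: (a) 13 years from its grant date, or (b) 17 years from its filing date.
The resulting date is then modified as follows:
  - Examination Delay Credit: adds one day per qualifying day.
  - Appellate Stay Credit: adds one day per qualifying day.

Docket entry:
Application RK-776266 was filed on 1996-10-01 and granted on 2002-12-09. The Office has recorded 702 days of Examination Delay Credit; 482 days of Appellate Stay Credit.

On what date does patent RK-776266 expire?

(a) grant + 13 years → 9 December 2015.
(b) filing + 17 years → 1 October 2013.
Later of the two: 9 December 2015.
Examination Delay Credit: +702 days → 10 November 2017.
Appellate Stay Credit: +482 days → 7 March 2019.

March 7, 2019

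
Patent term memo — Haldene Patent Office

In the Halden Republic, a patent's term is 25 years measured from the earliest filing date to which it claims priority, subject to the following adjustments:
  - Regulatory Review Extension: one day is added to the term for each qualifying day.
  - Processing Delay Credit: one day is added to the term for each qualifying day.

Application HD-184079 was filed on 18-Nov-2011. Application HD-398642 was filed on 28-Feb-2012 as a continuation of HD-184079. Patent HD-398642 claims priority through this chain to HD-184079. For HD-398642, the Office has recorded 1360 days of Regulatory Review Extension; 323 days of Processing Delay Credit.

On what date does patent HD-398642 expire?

June 28, 2041

Earliest priority filing: 18 November 2011.
Base term: 18 November 2011 + 25 years → 18 November 2036.
Regulatory Review Extension: +1360 days → 9 August 2040.
Processing Delay Credit: +323 days → 28 June 2041.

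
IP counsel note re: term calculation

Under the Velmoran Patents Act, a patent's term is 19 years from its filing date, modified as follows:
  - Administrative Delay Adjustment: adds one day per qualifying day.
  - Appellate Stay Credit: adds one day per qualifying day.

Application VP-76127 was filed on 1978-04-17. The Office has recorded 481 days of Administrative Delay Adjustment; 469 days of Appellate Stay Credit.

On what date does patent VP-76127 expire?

November 23, 1999

Base term: filing date + 19 years → 17 April 1997.
Administrative Delay Adjustment: +481 days → 11 August 1998.
Appellate Stay Credit: +469 days → 23 November 1999.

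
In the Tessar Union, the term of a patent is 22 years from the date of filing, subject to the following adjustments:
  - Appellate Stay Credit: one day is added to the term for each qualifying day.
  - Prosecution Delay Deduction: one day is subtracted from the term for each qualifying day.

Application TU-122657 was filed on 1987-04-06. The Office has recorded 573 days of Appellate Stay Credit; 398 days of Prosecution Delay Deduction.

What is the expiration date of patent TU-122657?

Base term: filing date + 22 years → 6 April 2009.
Appellate Stay Credit: +573 days → 31 October 2010.
Prosecution Delay Deduction: −398 days → 28 September 2009.

2009-09-28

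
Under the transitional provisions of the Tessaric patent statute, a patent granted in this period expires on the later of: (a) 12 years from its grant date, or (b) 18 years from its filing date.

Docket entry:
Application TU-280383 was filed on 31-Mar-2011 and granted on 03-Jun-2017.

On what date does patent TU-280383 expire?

2029-06-03

(a) grant + 12 years → 3 June 2029.
(b) filing + 18 years → 31 March 2029.
Later of the two: 3 June 2029.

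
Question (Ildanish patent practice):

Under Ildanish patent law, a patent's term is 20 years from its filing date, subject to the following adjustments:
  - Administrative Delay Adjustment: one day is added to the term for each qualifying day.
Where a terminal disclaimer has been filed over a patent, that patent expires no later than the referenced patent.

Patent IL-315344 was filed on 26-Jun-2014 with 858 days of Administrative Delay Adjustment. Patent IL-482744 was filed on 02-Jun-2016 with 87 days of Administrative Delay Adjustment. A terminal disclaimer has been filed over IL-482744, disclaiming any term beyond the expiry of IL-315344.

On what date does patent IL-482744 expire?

Natural term of IL-482744:
  Base: filing + 20 years → 2 June 2036.
  Administrative Delay Adjustment: +87 days → 28 August 2036.
Expiry of referenced patent IL-315344:
  Base: filing + 20 years → 26 June 2034.
  Administrative Delay Adjustment: +858 days → 31 October 2036.
Terminal disclaimer: IL-482744 expires on the earlier of 28 August 2036 and 31 October 2036.

2036-08-28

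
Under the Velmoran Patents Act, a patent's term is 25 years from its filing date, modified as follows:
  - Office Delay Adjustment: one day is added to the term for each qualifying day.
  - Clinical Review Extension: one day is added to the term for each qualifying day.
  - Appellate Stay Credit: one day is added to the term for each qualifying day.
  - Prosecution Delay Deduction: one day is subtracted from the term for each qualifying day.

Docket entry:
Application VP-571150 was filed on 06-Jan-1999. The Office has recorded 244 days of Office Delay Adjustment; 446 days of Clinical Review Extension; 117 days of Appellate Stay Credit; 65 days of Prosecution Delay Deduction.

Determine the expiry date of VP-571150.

2026-01-17

Base term: filing date + 25 years → 6 January 2024.
Office Delay Adjustment: +244 days → 6 September 2024.
Clinical Review Extension: +446 days → 26 November 2025.
Appellate Stay Credit: +117 days → 23 March 2026.
Prosecution Delay Deduction: −65 days → 17 January 2026.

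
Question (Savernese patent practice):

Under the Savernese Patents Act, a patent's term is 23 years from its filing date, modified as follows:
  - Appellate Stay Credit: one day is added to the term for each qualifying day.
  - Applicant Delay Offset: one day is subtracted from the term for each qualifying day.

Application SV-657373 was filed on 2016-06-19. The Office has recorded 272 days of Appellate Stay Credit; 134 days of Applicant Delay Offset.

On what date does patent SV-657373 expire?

2039-11-04

Base term: filing date + 23 years → 19 June 2039.
Appellate Stay Credit: +272 days → 17 March 2040.
Applicant Delay Offset: −134 days → 4 November 2039.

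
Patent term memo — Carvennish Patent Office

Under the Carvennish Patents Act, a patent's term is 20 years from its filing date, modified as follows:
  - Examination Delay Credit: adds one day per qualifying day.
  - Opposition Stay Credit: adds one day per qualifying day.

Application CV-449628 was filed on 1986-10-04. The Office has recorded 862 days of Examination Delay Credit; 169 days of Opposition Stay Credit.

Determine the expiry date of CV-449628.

2009-07-31

Base term: filing date + 20 years → 4 October 2006.
Examination Delay Credit: +862 days → 12 February 2009.
Opposition Stay Credit: +169 days → 31 July 2009.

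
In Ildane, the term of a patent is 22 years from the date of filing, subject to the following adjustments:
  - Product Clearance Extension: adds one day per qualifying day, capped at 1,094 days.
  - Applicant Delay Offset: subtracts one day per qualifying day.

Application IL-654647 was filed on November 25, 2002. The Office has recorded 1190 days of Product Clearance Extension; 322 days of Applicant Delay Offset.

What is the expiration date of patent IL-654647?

2027-01-06

Base term: filing date + 22 years → 25 November 2024.
Product Clearance Extension: 1190 days claimed exceeds the 1094-day cap, so +1094 days → 24 November 2027.
Applicant Delay Offset: −322 days → 6 January 2027.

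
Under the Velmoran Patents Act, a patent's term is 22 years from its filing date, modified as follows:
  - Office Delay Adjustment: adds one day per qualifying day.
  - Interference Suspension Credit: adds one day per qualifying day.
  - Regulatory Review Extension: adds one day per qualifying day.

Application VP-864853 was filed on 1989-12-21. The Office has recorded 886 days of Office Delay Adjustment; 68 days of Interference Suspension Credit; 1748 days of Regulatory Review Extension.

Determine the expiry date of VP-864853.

May 15, 2019

Base term: filing date + 22 years → 21 December 2011.
Office Delay Adjustment: +886 days → 25 May 2014.
Interference Suspension Credit: +68 days → 1 August 2014.
Regulatory Review Extension: +1748 days → 15 May 2019.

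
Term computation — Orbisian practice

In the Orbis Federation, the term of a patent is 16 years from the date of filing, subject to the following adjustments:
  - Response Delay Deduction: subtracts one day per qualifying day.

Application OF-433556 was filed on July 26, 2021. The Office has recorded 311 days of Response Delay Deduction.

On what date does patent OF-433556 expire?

Base term: filing date + 16 years → 26 July 2037.
Response Delay Deduction: −311 days → 18 September 2036.

September 18, 2036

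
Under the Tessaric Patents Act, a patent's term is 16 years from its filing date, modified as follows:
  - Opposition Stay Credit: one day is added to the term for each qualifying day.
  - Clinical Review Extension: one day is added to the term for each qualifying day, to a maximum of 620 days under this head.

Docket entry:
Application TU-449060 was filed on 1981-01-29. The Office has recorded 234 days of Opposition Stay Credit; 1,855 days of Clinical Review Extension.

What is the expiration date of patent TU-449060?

1999-06-02

Base term: filing date + 16 years → 29 January 1997.
Opposition Stay Credit: +234 days → 20 September 1997.
Clinical Review Extension: 1855 days claimed exceeds the 620-day cap, so +620 days → 2 June 1999.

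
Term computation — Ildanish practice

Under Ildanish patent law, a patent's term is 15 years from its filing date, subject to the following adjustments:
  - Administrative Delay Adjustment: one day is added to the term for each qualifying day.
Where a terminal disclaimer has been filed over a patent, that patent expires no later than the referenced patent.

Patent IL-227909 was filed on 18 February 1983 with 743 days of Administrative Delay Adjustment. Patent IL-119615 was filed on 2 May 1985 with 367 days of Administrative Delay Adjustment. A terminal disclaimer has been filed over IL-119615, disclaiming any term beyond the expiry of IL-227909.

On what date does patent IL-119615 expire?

Natural term of IL-119615:
  Base: filing + 15 years → 2 May 2000.
  Administrative Delay Adjustment: +367 days → 4 May 2001.
Expiry of referenced patent IL-227909:
  Base: filing + 15 years → 18 February 1998.
  Administrative Delay Adjustment: +743 days → 2 March 2000.
Terminal disclaimer: IL-119615 expires on the earlier of 4 May 2001 and 2 March 2000.

2000-03-02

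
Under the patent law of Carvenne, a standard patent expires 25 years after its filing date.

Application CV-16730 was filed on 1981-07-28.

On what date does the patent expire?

July 28, 2006

Filing date + 25 years → 28 July 2006.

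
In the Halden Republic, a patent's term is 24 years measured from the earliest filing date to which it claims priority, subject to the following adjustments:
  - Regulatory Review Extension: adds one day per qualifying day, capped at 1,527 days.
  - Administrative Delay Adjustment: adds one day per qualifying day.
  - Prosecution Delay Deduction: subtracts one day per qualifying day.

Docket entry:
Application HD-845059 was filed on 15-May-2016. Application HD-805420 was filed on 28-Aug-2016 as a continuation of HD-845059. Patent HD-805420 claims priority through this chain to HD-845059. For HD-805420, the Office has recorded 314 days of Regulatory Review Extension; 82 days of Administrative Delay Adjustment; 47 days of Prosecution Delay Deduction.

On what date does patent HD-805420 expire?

2041-04-29

Earliest priority filing: 15 May 2016.
Base term: 15 May 2016 + 24 years → 15 May 2040.
Regulatory Review Extension: 314 days (within the 1527-day cap) → +314 days → 25 March 2041.
Administrative Delay Adjustment: +82 days → 15 June 2041.
Prosecution Delay Deduction: −47 days → 29 April 2041.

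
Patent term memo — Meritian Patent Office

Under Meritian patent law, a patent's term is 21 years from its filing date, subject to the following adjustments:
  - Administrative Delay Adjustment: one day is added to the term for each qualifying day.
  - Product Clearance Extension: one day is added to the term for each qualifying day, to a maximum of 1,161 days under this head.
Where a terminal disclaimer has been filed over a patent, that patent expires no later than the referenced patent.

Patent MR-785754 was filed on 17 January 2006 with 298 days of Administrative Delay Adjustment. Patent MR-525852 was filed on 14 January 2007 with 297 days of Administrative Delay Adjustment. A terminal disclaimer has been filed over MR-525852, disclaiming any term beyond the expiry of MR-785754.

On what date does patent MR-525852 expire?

November 11, 2027

Natural term of MR-525852:
  Base: filing + 21 years → 14 January 2028.
  Administrative Delay Adjustment: +297 days → 6 November 2028.
Expiry of referenced patent MR-785754:
  Base: filing + 21 years → 17 January 2027.
  Administrative Delay Adjustment: +298 days → 11 November 2027.
Terminal disclaimer: MR-525852 expires on the earlier of 6 November 2028 and 11 November 2027.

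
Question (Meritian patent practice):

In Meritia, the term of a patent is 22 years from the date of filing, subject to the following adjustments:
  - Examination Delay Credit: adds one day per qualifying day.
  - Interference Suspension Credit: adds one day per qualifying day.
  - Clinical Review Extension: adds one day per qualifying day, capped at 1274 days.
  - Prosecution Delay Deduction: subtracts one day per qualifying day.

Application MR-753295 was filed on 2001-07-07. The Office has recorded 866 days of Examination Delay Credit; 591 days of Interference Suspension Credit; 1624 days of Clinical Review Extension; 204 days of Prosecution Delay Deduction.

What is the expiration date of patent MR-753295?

Base term: filing date + 22 years → 7 July 2023.
Examination Delay Credit: +866 days → 19 November 2025.
Interference Suspension Credit: +591 days → 3 July 2027.
Clinical Review Extension: 1624 days claimed exceeds the 1274-day cap, so +1274 days → 28 December 2030.
Prosecution Delay Deduction: −204 days → 7 June 2030.

June 7, 2030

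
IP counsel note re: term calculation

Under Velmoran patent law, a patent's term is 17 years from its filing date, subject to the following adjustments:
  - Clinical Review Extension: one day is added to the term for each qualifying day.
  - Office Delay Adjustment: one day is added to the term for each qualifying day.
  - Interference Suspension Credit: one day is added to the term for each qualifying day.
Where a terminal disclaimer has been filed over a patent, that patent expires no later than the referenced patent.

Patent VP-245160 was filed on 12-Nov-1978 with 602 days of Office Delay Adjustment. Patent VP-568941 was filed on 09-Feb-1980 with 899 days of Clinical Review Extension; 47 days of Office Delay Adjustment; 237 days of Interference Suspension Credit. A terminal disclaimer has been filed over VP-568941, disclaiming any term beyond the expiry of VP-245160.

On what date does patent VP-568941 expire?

July 6, 1997

Natural term of VP-568941:
  Base: filing + 17 years → 9 February 1997.
  Clinical Review Extension: +899 days → 28 July 1999.
  Office Delay Adjustment: +47 days → 13 September 1999.
  Interference Suspension Credit: +237 days → 7 May 2000.
Expiry of referenced patent VP-245160:
  Base: filing + 17 years → 12 November 1995.
  Office Delay Adjustment: +602 days → 6 July 1997.
Terminal disclaimer: VP-568941 expires on the earlier of 7 May 2000 and 6 July 1997.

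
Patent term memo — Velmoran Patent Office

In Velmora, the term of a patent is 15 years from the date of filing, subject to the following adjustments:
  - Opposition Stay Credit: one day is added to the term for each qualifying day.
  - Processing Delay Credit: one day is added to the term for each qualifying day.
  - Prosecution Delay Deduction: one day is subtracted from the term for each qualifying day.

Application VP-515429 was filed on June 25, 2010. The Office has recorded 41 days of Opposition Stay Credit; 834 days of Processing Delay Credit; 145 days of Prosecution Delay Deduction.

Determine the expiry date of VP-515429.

June 25, 2027

Base term: filing date + 15 years → 25 June 2025.
Opposition Stay Credit: +41 days → 5 August 2025.
Processing Delay Credit: +834 days → 17 November 2027.
Prosecution Delay Deduction: −145 days → 25 June 2027.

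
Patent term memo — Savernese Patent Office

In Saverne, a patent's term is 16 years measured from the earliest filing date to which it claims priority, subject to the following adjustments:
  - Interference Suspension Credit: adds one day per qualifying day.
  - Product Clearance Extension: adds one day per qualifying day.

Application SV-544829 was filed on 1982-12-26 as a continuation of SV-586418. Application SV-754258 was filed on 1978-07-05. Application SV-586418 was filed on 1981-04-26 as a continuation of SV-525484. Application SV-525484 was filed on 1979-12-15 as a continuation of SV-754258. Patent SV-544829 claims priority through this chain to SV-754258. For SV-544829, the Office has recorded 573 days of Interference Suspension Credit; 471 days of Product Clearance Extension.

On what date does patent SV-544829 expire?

1997-05-14

Earliest priority filing: 5 July 1978.
Base term: 5 July 1978 + 16 years → 5 July 1994.
Interference Suspension Credit: +573 days → 29 January 1996.
Product Clearance Extension: +471 days → 14 May 1997.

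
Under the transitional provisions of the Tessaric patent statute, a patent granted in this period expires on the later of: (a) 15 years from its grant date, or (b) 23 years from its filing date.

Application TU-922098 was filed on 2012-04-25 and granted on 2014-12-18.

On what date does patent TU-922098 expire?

(a) grant + 15 years → 18 December 2029.
(b) filing + 23 years → 25 April 2035.
Later of the two: 25 April 2035.

2035-04-25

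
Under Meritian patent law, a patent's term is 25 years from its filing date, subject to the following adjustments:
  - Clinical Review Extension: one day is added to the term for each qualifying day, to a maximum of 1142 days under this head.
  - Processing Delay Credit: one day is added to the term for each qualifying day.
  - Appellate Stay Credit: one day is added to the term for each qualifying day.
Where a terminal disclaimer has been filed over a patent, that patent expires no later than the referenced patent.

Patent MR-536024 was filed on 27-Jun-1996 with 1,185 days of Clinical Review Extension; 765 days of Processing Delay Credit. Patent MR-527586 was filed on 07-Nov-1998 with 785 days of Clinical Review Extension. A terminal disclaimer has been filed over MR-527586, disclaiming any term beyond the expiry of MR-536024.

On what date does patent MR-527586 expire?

Natural term of MR-527586:
  Base: filing + 25 years → 7 November 2023.
  Clinical Review Extension: 785 days (within the 1142-day cap) → +785 days → 31 December 2025.
Expiry of referenced patent MR-536024:
  Base: filing + 25 years → 27 June 2021.
  Clinical Review Extension: 1185 days claimed exceeds the 1142-day cap, so +1142 days → 12 August 2024.
  Processing Delay Credit: +765 days → 16 September 2026.
Terminal disclaimer: MR-527586 expires on the earlier of 31 December 2025 and 16 September 2026.

2025-12-31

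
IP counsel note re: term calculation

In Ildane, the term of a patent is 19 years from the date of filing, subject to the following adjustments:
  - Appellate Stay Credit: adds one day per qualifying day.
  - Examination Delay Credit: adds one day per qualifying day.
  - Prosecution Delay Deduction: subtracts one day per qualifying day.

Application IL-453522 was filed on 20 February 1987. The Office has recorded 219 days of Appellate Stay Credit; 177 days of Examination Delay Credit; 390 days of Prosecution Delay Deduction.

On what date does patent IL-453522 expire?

Base term: filing date + 19 years → 20 February 2006.
Appellate Stay Credit: +219 days → 27 September 2006.
Examination Delay Credit: +177 days → 23 March 2007.
Prosecution Delay Deduction: −390 days → 26 February 2006.

2006-02-26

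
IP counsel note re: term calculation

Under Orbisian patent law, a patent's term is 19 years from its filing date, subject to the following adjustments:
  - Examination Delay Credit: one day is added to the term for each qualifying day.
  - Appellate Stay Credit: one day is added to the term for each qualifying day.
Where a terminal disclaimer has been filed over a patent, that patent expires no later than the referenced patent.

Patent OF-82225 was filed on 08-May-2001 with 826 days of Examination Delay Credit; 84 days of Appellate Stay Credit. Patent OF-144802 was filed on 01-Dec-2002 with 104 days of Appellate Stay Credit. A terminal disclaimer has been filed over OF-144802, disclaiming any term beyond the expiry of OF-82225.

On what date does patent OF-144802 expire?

Natural term of OF-144802:
  Base: filing + 19 years → 1 December 2021.
  Appellate Stay Credit: +104 days → 15 March 2022.
Expiry of referenced patent OF-82225:
  Base: filing + 19 years → 8 May 2020.
  Examination Delay Credit: +826 days → 12 August 2022.
  Appellate Stay Credit: +84 days → 4 November 2022.
Terminal disclaimer: OF-144802 expires on the earlier of 15 March 2022 and 4 November 2022.

2022-03-15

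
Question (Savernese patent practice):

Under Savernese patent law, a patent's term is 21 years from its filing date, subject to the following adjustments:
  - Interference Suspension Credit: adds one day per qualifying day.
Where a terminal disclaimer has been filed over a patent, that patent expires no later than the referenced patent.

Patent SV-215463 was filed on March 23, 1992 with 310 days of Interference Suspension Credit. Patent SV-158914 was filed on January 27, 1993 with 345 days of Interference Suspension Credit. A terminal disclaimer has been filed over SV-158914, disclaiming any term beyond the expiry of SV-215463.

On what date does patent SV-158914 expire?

January 27, 2014

Natural term of SV-158914:
  Base: filing + 21 years → 27 January 2014.
  Interference Suspension Credit: +345 days → 7 January 2015.
Expiry of referenced patent SV-215463:
  Base: filing + 21 years → 23 March 2013.
  Interference Suspension Credit: +310 days → 27 January 2014.
Terminal disclaimer: SV-158914 expires on the earlier of 7 January 2015 and 27 January 2014.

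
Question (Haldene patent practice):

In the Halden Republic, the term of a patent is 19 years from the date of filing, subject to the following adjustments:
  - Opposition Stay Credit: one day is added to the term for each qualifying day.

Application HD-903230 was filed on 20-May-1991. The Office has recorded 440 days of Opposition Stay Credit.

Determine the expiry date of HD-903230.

August 3, 2011

Base term: filing date + 19 years → 20 May 2010.
Opposition Stay Credit: +440 days → 3 August 2011.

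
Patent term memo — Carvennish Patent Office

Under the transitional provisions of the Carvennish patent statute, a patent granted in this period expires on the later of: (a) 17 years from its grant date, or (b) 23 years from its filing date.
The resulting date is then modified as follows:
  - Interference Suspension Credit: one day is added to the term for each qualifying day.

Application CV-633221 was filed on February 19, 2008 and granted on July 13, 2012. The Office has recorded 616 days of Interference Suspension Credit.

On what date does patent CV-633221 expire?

2032-10-27

(a) grant + 17 years → 13 July 2029.
(b) filing + 23 years → 19 February 2031.
Later of the two: 19 February 2031.
Interference Suspension Credit: +616 days → 27 October 2032.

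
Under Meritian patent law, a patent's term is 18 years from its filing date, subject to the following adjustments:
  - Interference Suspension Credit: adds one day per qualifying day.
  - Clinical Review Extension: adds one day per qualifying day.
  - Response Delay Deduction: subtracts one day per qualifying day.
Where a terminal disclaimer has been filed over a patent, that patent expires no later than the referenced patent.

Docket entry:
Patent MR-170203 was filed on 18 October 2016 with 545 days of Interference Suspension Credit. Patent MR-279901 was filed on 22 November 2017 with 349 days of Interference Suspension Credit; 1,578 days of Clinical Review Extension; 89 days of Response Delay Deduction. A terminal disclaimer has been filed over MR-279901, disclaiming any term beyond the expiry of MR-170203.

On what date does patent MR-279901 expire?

Natural term of MR-279901:
  Base: filing + 18 years → 22 November 2035.
  Interference Suspension Credit: +349 days → 5 November 2036.
  Clinical Review Extension: +1578 days → 2 March 2041.
  Response Delay Deduction: −89 days → 3 December 2040.
Expiry of referenced patent MR-170203:
  Base: filing + 18 years → 18 October 2034.
  Interference Suspension Credit: +545 days → 15 April 2036.
Terminal disclaimer: MR-279901 expires on the earlier of 3 December 2040 and 15 April 2036.

April 15, 2036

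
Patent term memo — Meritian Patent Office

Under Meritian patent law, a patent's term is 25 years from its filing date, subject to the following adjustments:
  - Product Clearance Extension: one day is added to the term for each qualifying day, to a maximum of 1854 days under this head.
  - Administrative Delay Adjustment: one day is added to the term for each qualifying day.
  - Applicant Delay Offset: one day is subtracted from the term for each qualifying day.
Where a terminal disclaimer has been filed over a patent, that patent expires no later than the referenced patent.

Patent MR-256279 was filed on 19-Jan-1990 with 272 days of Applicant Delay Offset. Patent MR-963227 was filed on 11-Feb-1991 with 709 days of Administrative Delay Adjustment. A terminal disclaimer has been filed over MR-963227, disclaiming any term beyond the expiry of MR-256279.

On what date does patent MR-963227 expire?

2014-04-22

Natural term of MR-963227:
  Base: filing + 25 years → 11 February 2016.
  Administrative Delay Adjustment: +709 days → 20 January 2018.
Expiry of referenced patent MR-256279:
  Base: filing + 25 years → 19 January 2015.
  Applicant Delay Offset: −272 days → 22 April 2014.
Terminal disclaimer: MR-963227 expires on the earlier of 20 January 2018 and 22 April 2014.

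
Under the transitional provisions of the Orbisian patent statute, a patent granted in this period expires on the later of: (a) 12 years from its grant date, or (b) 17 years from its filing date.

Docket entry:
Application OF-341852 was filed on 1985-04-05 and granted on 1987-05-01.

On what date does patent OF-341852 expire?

April 5, 2002

(a) grant + 12 years → 1 May 1999.
(b) filing + 17 years → 5 April 2002.
Later of the two: 5 April 2002.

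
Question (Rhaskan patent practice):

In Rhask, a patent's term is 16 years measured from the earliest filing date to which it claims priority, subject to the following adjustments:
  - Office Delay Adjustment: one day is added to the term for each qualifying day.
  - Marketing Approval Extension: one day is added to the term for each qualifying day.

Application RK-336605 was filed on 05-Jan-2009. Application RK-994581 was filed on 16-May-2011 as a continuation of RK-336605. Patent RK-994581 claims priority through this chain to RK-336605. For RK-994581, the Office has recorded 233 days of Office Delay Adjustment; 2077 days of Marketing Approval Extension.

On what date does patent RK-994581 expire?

2031-05-04

Earliest priority filing: 5 January 2009.
Base term: 5 January 2009 + 16 years → 5 January 2025.
Office Delay Adjustment: +233 days → 26 August 2025.
Marketing Approval Extension: +2077 days → 4 May 2031.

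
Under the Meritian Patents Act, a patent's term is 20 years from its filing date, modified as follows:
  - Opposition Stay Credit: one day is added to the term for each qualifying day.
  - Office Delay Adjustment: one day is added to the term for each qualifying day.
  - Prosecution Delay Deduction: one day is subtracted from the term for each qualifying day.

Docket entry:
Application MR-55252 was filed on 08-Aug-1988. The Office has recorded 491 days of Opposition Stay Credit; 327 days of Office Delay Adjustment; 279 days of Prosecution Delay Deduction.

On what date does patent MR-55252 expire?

Base term: filing date + 20 years → 8 August 2008.
Opposition Stay Credit: +491 days → 12 December 2009.
Office Delay Adjustment: +327 days → 4 November 2010.
Prosecution Delay Deduction: −279 days → 29 January 2010.

January 29, 2010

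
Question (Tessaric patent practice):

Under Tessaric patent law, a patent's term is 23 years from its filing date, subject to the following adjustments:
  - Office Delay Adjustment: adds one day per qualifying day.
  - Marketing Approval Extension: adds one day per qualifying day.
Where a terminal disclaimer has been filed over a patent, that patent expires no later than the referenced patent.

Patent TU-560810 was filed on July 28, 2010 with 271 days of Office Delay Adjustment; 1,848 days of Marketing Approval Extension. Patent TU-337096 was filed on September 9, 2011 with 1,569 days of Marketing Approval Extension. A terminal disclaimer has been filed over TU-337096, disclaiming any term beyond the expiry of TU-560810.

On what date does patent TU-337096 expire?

Natural term of TU-337096:
  Base: filing + 23 years → 9 September 2034.
  Marketing Approval Extension: +1569 days → 26 December 2038.
Expiry of referenced patent TU-560810:
  Base: filing + 23 years → 28 July 2033.
  Office Delay Adjustment: +271 days → 25 April 2034.
  Marketing Approval Extension: +1848 days → 17 May 2039.
Terminal disclaimer: TU-337096 expires on the earlier of 26 December 2038 and 17 May 2039.

December 26, 2038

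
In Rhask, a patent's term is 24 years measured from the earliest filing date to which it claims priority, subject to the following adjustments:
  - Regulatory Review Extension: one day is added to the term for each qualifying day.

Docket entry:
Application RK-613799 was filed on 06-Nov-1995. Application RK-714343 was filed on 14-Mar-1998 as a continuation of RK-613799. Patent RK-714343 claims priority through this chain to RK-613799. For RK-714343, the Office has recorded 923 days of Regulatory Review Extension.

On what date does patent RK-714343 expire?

Earliest priority filing: 6 November 1995.
Base term: 6 November 1995 + 24 years → 6 November 2019.
Regulatory Review Extension: +923 days → 17 May 2022.

May 17, 2022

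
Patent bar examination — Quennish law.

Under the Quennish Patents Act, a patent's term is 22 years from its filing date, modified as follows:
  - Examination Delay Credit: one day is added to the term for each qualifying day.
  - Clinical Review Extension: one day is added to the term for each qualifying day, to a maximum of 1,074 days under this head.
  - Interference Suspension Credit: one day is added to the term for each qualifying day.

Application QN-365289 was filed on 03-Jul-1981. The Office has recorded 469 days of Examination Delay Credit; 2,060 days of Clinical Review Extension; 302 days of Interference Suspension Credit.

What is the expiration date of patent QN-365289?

2008-07-21

Base term: filing date + 22 years → 3 July 2003.
Examination Delay Credit: +469 days → 14 October 2004.
Clinical Review Extension: 2060 days claimed exceeds the 1074-day cap, so +1074 days → 23 September 2007.
Interference Suspension Credit: +302 days → 21 July 2008.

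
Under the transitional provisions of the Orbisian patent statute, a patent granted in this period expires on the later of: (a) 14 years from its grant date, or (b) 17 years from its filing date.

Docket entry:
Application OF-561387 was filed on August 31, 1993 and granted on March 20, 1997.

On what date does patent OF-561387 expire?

March 20, 2011

(a) grant + 14 years → 20 March 2011.
(b) filing + 17 years → 31 August 2010.
Later of the two: 20 March 2011.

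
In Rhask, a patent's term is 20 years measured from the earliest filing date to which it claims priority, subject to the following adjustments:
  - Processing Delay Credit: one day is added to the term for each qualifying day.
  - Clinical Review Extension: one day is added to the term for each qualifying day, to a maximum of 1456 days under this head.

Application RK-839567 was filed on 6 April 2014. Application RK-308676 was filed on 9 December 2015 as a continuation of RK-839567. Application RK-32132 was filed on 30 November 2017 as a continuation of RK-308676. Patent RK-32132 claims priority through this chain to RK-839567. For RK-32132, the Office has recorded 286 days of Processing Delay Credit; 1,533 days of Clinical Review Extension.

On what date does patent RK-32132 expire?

January 12, 2039

Earliest priority filing: 6 April 2014.
Base term: 6 April 2014 + 20 years → 6 April 2034.
Processing Delay Credit: +286 days → 17 January 2035.
Clinical Review Extension: 1533 days claimed exceeds the 1456-day cap, so +1456 days → 12 January 2039.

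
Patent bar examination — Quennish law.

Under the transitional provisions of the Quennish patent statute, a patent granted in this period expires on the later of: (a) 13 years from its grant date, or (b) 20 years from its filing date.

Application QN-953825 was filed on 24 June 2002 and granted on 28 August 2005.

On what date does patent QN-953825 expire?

(a) grant + 13 years → 28 August 2018.
(b) filing + 20 years → 24 June 2022.
Later of the two: 24 June 2022.

June 24, 2022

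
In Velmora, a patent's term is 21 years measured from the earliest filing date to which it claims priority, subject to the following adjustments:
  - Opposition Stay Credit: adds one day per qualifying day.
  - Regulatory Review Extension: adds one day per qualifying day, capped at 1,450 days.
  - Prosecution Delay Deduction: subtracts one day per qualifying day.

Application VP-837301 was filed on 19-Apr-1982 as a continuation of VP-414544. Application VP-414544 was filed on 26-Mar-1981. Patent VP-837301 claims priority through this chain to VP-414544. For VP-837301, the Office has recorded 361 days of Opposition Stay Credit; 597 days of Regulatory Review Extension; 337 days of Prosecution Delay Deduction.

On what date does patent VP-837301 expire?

2003-12-07

Earliest priority filing: 26 March 1981.
Base term: 26 March 1981 + 21 years → 26 March 2002.
Opposition Stay Credit: +361 days → 22 March 2003.
Regulatory Review Extension: 597 days (within the 1450-day cap) → +597 days → 8 November 2004.
Prosecution Delay Deduction: −337 days → 7 December 2003.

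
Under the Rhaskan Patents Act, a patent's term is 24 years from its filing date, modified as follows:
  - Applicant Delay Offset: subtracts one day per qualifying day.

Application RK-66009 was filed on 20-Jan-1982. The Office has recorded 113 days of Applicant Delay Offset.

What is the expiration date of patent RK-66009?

2005-09-29

Base term: filing date + 24 years → 20 January 2006.
Applicant Delay Offset: −113 days → 29 September 2005.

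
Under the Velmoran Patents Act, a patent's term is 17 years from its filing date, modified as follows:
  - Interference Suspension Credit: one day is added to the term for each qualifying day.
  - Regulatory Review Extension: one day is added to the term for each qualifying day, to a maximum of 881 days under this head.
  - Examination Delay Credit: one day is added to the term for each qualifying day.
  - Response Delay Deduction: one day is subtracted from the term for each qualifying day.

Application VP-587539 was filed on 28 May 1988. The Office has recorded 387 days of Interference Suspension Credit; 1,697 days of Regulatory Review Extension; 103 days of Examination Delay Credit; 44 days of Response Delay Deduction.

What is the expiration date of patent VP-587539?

Base term: filing date + 17 years → 28 May 2005.
Interference Suspension Credit: +387 days → 19 June 2006.
Regulatory Review Extension: 1697 days claimed exceeds the 881-day cap, so +881 days → 16 November 2008.
Examination Delay Credit: +103 days → 27 February 2009.
Response Delay Deduction: −44 days → 14 January 2009.

January 14, 2009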